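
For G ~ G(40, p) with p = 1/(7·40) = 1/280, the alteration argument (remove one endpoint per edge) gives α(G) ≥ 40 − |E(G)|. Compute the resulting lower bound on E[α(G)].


E[|E(G)|] = C(40, 2)·p = 780 · (1/280) = 39/14.
E[α(G)] ≥ n − E[|E(G)|] = 40 − 39/14 = 521/14.
Numerically: ≈ 37.214286.
(This is only a lower bound; the true E[α(G)] may be larger.)

E[α(G)] ≥ 521/14 ≈ 37.214286.


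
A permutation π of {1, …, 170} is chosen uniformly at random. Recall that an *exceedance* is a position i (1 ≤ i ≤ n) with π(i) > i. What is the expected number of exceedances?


Write X = Σ_{i=1}^{170} X_i, where X_i = 1_{π(i) > i}.
For each fixed i, π(i) is uniform over {1, …, 170} (marginal of a uniform permutation), so P[π(i) > i] = (n − i)/n. Summing: Σ_{i=1}^{170} (n − i)/n = (0 + 1 + … + 169)/170 = 170(170 − 1)/(2·170) = (170 − 1)/2.
Hence E[X] = Σ_{i=1}^{170} (170 − i)/170 = 169/2 ≈ 84.500.

E[X] = 169/2 = 84.500.


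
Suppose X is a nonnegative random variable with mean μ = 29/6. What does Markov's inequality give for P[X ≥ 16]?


μ = E[X] = 29/6, a = 16.
Markov: P[X ≥ 16] ≤ μ/a = (29/6)/16 = 29/96.
Numerically: ≈ 0.3021.
(Since a = 16 > μ = 4.8333, the bound 29/96 is < 1 and informative.)

P[X ≥ 16] ≤ 29/96 ≈ 0.3021.


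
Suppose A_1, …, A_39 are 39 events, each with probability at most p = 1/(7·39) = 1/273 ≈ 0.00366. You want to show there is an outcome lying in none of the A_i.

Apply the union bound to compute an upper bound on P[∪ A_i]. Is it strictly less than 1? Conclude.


Union bound: P[∪_{i=1}^{39} A_i] ≤ Σ_i P[A_i] ≤ 39·p = 39·(1/273) = 1/7.
Numerically: 1/7 ≈ 0.14286.
Is 1/7 < 1? YES.
Since P[∪ A_i] ≤ 1/7 < 1, the complement has P[∩ A_i^c] ≥ 1 − 1/7 = 6/7 > 0, so some outcome avoids every A_i.

39·p = 1/7 ≈ 0.14286; existence CERTIFIED by the union bound.


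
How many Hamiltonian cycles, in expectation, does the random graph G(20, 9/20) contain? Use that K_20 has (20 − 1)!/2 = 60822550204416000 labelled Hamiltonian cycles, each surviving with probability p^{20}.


K_20 has (20 − 1)!/2 = 60822550204416000 labelled Hamiltonian cycles.
For each such Hamiltonian cycle H, let X_H = 1 if all 20 edges of H are present in G. Then P[X_H = 1] = p^{20} = (9/20)^{20} = 12157665459056928801/104857600000000000000000000.
By linearity of expectation: E[X] = Σ_H E[X_H] = 60822550204416000 · p^{20} = 60822550204416000 · 12157665459056928801/104857600000000000000000000 = 180532279724605553545860280221/25600000000000000000.
Numerically: E[X] ≈ 7.052e+09.

E[X] = 60822550204416000 · (9/20)^{20} = 180532279724605553545860280221/25600000000000000000 ≈ 7.052e+09.


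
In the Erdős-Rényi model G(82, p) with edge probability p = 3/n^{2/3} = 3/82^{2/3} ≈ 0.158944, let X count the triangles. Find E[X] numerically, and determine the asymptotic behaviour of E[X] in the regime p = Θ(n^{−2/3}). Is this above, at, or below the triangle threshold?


Number of potential triangles: C(82, 3) = 88560.
Each occurs with probability p³ ≈ (0.158944)³ ≈ 4.01546698e-03.
By linearity: E[X] = C(82, 3)·p³ ≈ 88560 · 4.01546698e-03 ≈ 355.609756.
Since α = 2/3 < 1, p = c/n^{2/3} ≫ 1/n is above the triangle threshold p ~ 1/n. Asymptotically E[X] ~ (c³/6)·n^{3(1−α)} = (3³/6)·n^{1} → ∞; triangles are abundant w.h.p.

E[X] ≈ 355.609756; in regime p = Θ(1/n^{2/3}) E[X] diverges (above the triangle threshold p ~ 1/n).


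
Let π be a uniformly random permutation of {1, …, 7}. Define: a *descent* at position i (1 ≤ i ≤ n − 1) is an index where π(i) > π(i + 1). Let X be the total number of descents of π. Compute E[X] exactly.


Write X = Σ X_I over i = 1, …, 6, with X_I the indicator of one descent.
There are 6 indicators.
For each fixed i, the pair (π(i), π(i+1)) is a uniformly random ordered pair of distinct values from {1, …, 7}; by symmetry P[π(i) > π(i+1)] = 1/2.
By linearity: E[X] = 6 · (1/2) = (7 − 1) · (1/2) = 3 ≈ 3.000000.

E[X] = 3 = 3.000000.


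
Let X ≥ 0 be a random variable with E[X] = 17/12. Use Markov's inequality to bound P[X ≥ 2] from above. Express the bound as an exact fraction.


μ = E[X] = 17/12, a = 2.
Markov: P[X ≥ 2] ≤ μ/a = (17/12)/2 = 17/24.
Numerically: ≈ 0.7083.
(Since a = 2 > μ = 1.4167, the bound 17/24 is < 1 and informative.)

P[X ≥ 2] ≤ 17/24 ≈ 0.7083.


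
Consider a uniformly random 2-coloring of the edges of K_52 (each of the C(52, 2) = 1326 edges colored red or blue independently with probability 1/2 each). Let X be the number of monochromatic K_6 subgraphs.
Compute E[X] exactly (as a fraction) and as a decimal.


Let X = Σ_S X_S over the C(52, 6) = 20358520 subsets S of size 6, where X_S = 1 if the K_6 on S is monochromatic.
For a fixed S, the K_6 on S has C(6, 2) = 15 edges. P[all 15 edges red] = (1/2)^15, and likewise for blue, so P[monochromatic] = 2·(1/2)^15 = 2^{1 − 15} = 1/16384.
By linearity of expectation: E[X] = C(52, 6) · 2^{1 − 15} = 20358520 · 1/16384 = 2544815/2048.
Numerically: E[X] ≈ 1242.58545.

E[X] = C(52,6)·2^(1−C(6,2)) = 2544815/2048 ≈ 1242.58545.


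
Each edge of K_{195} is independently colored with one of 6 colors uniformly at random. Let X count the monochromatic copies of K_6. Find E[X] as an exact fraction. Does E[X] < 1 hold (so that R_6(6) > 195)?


E[X] = C(195, 6) · 6^{1 − 15} = 70656049360 · 6^{−14} = 70656049360/78364164096.
As a reduced fraction: E[X] = 4416003085/4897760256 ≈ 0.901637.
Is E[X] < 1? YES.
Since E[X] < 1, there exists a 6-coloring of K_{195} with no monochromatic K_6; hence R_6(6) > 195.

E[X] = 4416003085/4897760256 ≈ 0.901637; E[X] < 1, so R_6(6) > 195.


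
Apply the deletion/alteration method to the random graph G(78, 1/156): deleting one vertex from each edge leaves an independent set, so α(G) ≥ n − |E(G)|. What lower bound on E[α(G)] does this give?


E[|E(G)|] = C(78, 2)·p = 3003 · (1/156) = 77/4.
E[α(G)] ≥ n − E[|E(G)|] = 78 − 77/4 = 235/4.
Numerically: ≈ 58.7500.
(This is only a lower bound; the true E[α(G)] may be larger.)

E[α(G)] ≥ 235/4 ≈ 58.7500.


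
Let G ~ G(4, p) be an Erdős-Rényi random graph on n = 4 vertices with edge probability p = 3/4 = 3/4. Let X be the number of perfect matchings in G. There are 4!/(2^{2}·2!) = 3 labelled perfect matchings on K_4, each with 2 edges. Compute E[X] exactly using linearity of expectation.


K_4 has 4!/(2^{2}·2!) = 3 labelled perfect matchings.
For each such perfect matching H, let X_H = 1 if all 2 edges of H are present in G. Then P[X_H = 1] = p^{2} = (3/4)^{2} = 9/16.
Summing the indicators: E[X] = Σ_H E[X_H] = 3 · p^{2} = 3 · 9/16 = 27/16.
Numerically: E[X] ≈ 1.688.

E[X] = 3 · (3/4)^{2} = 27/16 ≈ 1.688.


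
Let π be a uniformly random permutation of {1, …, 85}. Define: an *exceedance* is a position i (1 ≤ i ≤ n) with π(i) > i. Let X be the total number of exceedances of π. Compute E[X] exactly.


Write X = Σ_{i=1}^{85} X_i, where X_i = 1_{π(i) > i}.
For each fixed i, π(i) is uniform over {1, …, 85} (marginal of a uniform permutation), so P[π(i) > i] = (n − i)/n. Summing: Σ_{i=1}^{85} (n − i)/n = (0 + 1 + … + 84)/85 = 85(85 − 1)/(2·85) = (85 − 1)/2.
Hence E[X] = Σ_{i=1}^{85} (85 − i)/85 = 42 ≈ 42.00000.

E[X] = 42 = 42.00000.


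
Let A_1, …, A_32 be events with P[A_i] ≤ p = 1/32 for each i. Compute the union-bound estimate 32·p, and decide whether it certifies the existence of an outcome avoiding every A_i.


Union bound: P[∪_{i=1}^{32} A_i] ≤ Σ_i P[A_i] ≤ 32·p = 32·(1/32) = 1.
Numerically: 1 ≈ 1.00000.
Is 1 < 1? NO.
Since the bound 1 is ≥ 1, the union bound is uninformative here; it does NOT by itself certify existence.

32·p = 1 ≈ 1.00000; existence NOT certified by the union bound.


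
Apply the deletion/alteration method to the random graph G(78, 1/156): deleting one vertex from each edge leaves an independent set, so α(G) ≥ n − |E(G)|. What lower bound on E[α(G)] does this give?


E[|E(G)|] = C(78, 2)·p = 3003 · (1/156) = 77/4.
E[α(G)] ≥ n − E[|E(G)|] = 78 − 77/4 = 235/4.
Numerically: ≈ 58.75000.
(This is only a lower bound; the true E[α(G)] may be larger.)

E[α(G)] ≥ 235/4 ≈ 58.75000.


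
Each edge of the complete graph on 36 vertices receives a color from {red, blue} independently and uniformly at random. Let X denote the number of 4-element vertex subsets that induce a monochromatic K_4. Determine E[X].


Let X = Σ_S X_S over the C(36, 4) = 58905 subsets S of size 4, where X_S = 1 if the K_4 on S is monochromatic.
For a fixed S, the K_4 on S has C(4, 2) = 6 edges. P[all 6 edges red] = (1/2)^6, and likewise for blue, so P[monochromatic] = 2·(1/2)^6 = 2^{1 − 6} = 1/32.
Summing: E[X] = C(36, 4) · 2^{1 − 6} = 58905 · 1/32 = 58905/32.
Numerically: E[X] ≈ 1840.781250.

E[X] = C(36,4)·2^(1−C(4,2)) = 58905/32 ≈ 1840.781250.


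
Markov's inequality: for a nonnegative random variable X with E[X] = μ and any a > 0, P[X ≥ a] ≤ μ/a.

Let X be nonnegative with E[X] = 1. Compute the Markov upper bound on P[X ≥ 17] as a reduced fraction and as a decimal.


μ = E[X] = 1, a = 17.
Markov: P[X ≥ 17] ≤ μ/a = (1)/17 = 1/17.
Numerically: ≈ 0.059.
(Since a = 17 > μ = 1.000, the bound 1/17 is < 1 and informative.)

P[X ≥ 17] ≤ 1/17 ≈ 0.059.


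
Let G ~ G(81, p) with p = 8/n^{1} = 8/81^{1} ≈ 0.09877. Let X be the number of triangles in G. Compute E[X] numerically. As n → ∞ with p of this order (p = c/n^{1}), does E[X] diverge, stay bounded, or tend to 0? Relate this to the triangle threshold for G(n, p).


Number of potential triangles: C(81, 3) = 85320.
Each occurs with probability p³ ≈ (0.09877)³ ≈ 9.634183e-04.
By linearity: E[X] = C(81, 3)·p³ ≈ 85320 · 9.634183e-04 ≈ 82.1989.
Here α = 1, so p = 8/n is exactly at the triangle threshold p ~ 1/n. Asymptotically E[X] → c³/6 = 8³/6 = 256/3 ≈ 85.3333, a bounded constant. In this regime the triangle count is asymptotically Poisson(c³/6).

E[X] ≈ 82.1989; in regime p = Θ(1/n^{1}) E[X] stays bounded (at the triangle threshold p ~ 1/n).


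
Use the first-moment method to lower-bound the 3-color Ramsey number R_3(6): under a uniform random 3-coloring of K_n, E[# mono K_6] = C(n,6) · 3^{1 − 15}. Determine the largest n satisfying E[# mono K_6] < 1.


We need C(n, 6) · 3^{1 − 15} < 1, i.e. C(n, 6) < 3^{15 − 1} = 4782969.
Check values of n near the boundary:
  n = 40: C(40, 6) = 3838380; 3838380 < 4782969? YES
  n = 41: C(41, 6) = 4496388; 4496388 < 4782969? YES
  n = 42: C(42, 6) = 5245786; 5245786 < 4782969? NO
  n = 43: C(43, 6) = 6096454; 6096454 < 4782969? NO
The largest n with C(n, 6) < 4782969 is n = 41 (where E[X] = 1498796/1594323 ≈ 0.940). Hence R_3(6) > 41, i.e. R_3(6) ≥ 42.

Largest n = 41; hence R_3(6) > 41.


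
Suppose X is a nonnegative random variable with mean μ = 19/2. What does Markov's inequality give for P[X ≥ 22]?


μ = E[X] = 19/2, a = 22.
Markov: P[X ≥ 22] ≤ μ/a = (19/2)/22 = 19/44.
Numerically: ≈ 0.4318.
(Since a = 22 > μ = 9.5000, the bound 19/44 is < 1 and informative.)

P[X ≥ 22] ≤ 19/44 ≈ 0.4318.


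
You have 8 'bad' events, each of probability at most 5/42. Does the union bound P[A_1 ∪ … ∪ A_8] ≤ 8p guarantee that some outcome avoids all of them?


Union bound: P[∪_{i=1}^{8} A_i] ≤ Σ_i P[A_i] ≤ 8·p = 8·(5/42) = 20/21.
Numerically: 20/21 ≈ 0.9523810.
Is 20/21 < 1? YES.
Since P[∪ A_i] ≤ 20/21 < 1, the complement has P[∩ A_i^c] ≥ 1 − 20/21 = 1/21 > 0, so some outcome avoids every A_i.

8·p = 20/21 ≈ 0.9523810; existence CERTIFIED by the union bound.


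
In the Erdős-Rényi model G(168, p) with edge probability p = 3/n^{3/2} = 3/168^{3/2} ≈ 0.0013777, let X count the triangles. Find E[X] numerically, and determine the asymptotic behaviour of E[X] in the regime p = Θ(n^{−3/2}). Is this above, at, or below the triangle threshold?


Number of potential triangles: C(168, 3) = 776216.
Each occurs with probability p³ ≈ (0.0013777)³ ≈ 2.6150018e-09.
By linearity: E[X] = C(168, 3)·p³ ≈ 776216 · 2.6150018e-09 ≈ 0.00203.
Since α = 3/2 > 1, p = c/n^{3/2} = o(1/n) is below the triangle threshold p ~ 1/n. Asymptotically E[X] ~ (c³/6)·n^{3(1−α)} = (3³/6)·n^{-1.5} → 0, so by Markov's inequality G has no triangles w.h.p.

E[X] ≈ 0.00203; in regime p = Θ(1/n^{3/2}) E[X] tends to 0 (below the triangle threshold p ~ 1/n).


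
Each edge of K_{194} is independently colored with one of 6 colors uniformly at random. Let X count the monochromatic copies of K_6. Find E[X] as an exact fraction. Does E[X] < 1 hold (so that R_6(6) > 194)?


E[X] = C(194, 6) · 6^{1 − 15} = 68482017072 · 6^{−14} = 68482017072/78364164096.
As a reduced fraction: E[X] = 475569563/544195584 ≈ 0.87389.
Is E[X] < 1? YES.
Since E[X] < 1, there exists a 6-coloring of K_{194} with no monochromatic K_6; hence R_6(6) > 194.

E[X] = 475569563/544195584 ≈ 0.87389; E[X] < 1, so R_6(6) > 194.


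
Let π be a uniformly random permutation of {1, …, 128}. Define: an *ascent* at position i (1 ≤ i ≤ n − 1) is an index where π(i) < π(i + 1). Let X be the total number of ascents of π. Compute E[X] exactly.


Write X = Σ X_I over i = 1, …, 127, with X_I the indicator of one ascent.
There are 127 indicators.
For each fixed i, the pair (π(i), π(i+1)) is a uniformly random ordered pair of distinct values from {1, …, 128}; by symmetry P[π(i) < π(i+1)] = 1/2.
By linearity: E[X] = 127 · (1/2) = (128 − 1) · (1/2) = 127/2 ≈ 63.50000.

E[X] = 127/2 = 63.50000.


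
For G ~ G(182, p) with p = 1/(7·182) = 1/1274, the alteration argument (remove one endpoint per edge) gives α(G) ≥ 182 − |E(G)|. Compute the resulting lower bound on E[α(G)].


E[|E(G)|] = C(182, 2)·p = 16471 · (1/1274) = 181/14.
E[α(G)] ≥ n − E[|E(G)|] = 182 − 181/14 = 2367/14.
Numerically: ≈ 169.071429.
(This is only a lower bound; the true E[α(G)] may be larger.)

E[α(G)] ≥ 2367/14 ≈ 169.071429.


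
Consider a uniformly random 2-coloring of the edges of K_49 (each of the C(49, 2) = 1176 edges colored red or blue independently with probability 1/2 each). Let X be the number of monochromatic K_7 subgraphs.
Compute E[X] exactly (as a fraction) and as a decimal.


Let X = Σ_S X_S over the C(49, 7) = 85900584 subsets S of size 7, where X_S = 1 if the K_7 on S is monochromatic.
For a fixed S, the K_7 on S has C(7, 2) = 21 edges. P[all 21 edges red] = (1/2)^21, and likewise for blue, so P[monochromatic] = 2·(1/2)^21 = 2^{1 − 21} = 1/1048576.
By linearity of expectation: E[X] = C(49, 7) · 2^{1 − 21} = 85900584 · 1/1048576 = 10737573/131072.
Numerically: E[X] ≈ 81.9212.

E[X] = C(49,7)·2^(1−C(7,2)) = 10737573/131072 ≈ 81.9212.


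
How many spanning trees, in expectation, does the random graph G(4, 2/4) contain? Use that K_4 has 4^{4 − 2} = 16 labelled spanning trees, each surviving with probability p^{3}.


K_4 has 4^{4 − 2} = 16 labelled spanning trees.
For each such spanning tree H, let X_H = 1 if all 3 edges of H are present in G. Then P[X_H = 1] = p^{3} = (1/2)^{3} = 1/8.
By linearity of expectation: E[X] = Σ_H E[X_H] = 16 · p^{3} = 16 · 1/8 = 2.
Numerically: E[X] ≈ 2.

E[X] = 16 · (1/2)^{3} = 2 ≈ 2.


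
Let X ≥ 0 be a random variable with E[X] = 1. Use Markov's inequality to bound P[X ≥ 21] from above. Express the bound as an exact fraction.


μ = E[X] = 1, a = 21.
Markov: P[X ≥ 21] ≤ μ/a = (1)/21 = 1/21.
Numerically: ≈ 0.0476.
(Since a = 21 > μ = 1.0000, the bound 1/21 is < 1 and informative.)

P[X ≥ 21] ≤ 1/21 ≈ 0.0476.


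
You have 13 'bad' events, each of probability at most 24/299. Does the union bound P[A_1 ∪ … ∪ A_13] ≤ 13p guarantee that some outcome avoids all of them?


Union bound: P[∪_{i=1}^{13} A_i] ≤ Σ_i P[A_i] ≤ 13·p = 13·(24/299) = 24/23.
Numerically: 24/23 ≈ 1.04348.
Is 24/23 < 1? NO.
Since the bound 24/23 is ≥ 1, the union bound is uninformative here; it does NOT by itself certify existence.

13·p = 24/23 ≈ 1.04348; existence NOT certified by the union bound.


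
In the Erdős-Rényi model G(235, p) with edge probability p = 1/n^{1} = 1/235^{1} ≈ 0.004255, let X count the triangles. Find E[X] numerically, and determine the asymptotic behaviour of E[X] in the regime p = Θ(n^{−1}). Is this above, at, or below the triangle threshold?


Number of potential triangles: C(235, 3) = 2135445.
Each occurs with probability p³ ≈ (0.004255)³ ≈ 7.705422e-08.
By linearity: E[X] = C(235, 3)·p³ ≈ 2135445 · 7.705422e-08 ≈ 0.1645.
Here α = 1, so p = 1/n is exactly at the triangle threshold p ~ 1/n. Asymptotically E[X] → c³/6 = 1³/6 = 1/6 ≈ 0.1667, a bounded constant. In this regime the triangle count is asymptotically Poisson(c³/6).

E[X] ≈ 0.1645; in regime p = Θ(1/n^{1}) E[X] stays bounded (at the triangle threshold p ~ 1/n).


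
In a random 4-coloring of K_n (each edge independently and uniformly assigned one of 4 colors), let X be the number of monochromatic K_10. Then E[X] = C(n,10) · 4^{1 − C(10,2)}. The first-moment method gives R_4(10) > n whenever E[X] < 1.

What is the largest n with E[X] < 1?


We need C(n, 10) · 4^{1 − 45} < 1, i.e. C(n, 10) < 4^{45 − 1} = 309485009821345068724781056.
Check values of n near the boundary:
  n = 2022: C(2022, 10) = 307870445231474093395937796; 307870445231474093395937796 < 309485009821345068724781056? YES
  n = 2023: C(2023, 10) = 309399856285778485315440716; 309399856285778485315440716 < 309485009821345068724781056? YES
  n = 2024: C(2024, 10) = 310936101848269937576192656; 310936101848269937576192656 < 309485009821345068724781056? NO
The largest n with C(n, 10) < 309485009821345068724781056 is n = 2023 (where E[X] = 77349964071444621328860179/77371252455336267181195264 ≈ 1.000). Hence R_4(10) > 2023, i.e. R_4(10) ≥ 2024.

Largest n = 2023; hence R_4(10) > 2023.


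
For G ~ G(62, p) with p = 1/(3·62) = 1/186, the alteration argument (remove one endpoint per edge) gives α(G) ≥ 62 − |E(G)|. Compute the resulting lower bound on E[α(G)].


E[|E(G)|] = C(62, 2)·p = 1891 · (1/186) = 61/6.
E[α(G)] ≥ n − E[|E(G)|] = 62 − 61/6 = 311/6.
Numerically: ≈ 51.833333.
(This is only a lower bound; the true E[α(G)] may be larger.)

E[α(G)] ≥ 311/6 ≈ 51.833333.


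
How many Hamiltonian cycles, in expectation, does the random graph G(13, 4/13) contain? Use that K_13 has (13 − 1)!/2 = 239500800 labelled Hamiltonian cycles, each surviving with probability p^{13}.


K_13 has (13 − 1)!/2 = 239500800 labelled Hamiltonian cycles.
For each such Hamiltonian cycle H, let X_H = 1 if all 13 edges of H are present in G. Then P[X_H = 1] = p^{13} = (4/13)^{13} = 67108864/302875106592253.
By linearity of expectation: E[X] = Σ_H E[X_H] = 239500800 · p^{13} = 239500800 · 67108864/302875106592253 = 16072626615091200/302875106592253.
Numerically: E[X] ≈ 53.1.

E[X] = 239500800 · (4/13)^{13} = 16072626615091200/302875106592253 ≈ 53.1.


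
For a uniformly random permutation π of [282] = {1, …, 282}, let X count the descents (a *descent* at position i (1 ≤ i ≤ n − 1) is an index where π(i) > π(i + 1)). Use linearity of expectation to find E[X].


Write X = Σ X_I over i = 1, …, 281, with X_I the indicator of one descent.
There are 281 indicators.
For each fixed i, the pair (π(i), π(i+1)) is a uniformly random ordered pair of distinct values from {1, …, 282}; by symmetry P[π(i) > π(i+1)] = 1/2.
By linearity: E[X] = 281 · (1/2) = (282 − 1) · (1/2) = 281/2 ≈ 140.5000.

E[X] = 281/2 = 140.5000.


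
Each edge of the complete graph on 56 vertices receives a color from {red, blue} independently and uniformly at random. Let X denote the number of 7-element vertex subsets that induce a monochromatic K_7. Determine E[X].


Let X = Σ_S X_S over the C(56, 7) = 231917400 subsets S of size 7, where X_S = 1 if the K_7 on S is monochromatic.
For a fixed S, the K_7 on S has C(7, 2) = 21 edges. P[all 21 edges red] = (1/2)^21, and likewise for blue, so P[monochromatic] = 2·(1/2)^21 = 2^{1 − 21} = 1/1048576.
By linearity of expectation: E[X] = C(56, 7) · 2^{1 − 21} = 231917400 · 1/1048576 = 28989675/131072.
Numerically: E[X] ≈ 221.173668.

E[X] = C(56,7)·2^(1−C(7,2)) = 28989675/131072 ≈ 221.173668.


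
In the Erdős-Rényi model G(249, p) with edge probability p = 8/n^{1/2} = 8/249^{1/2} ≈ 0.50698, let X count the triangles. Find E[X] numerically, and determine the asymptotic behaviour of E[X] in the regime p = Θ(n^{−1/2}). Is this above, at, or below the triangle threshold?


Number of potential triangles: C(249, 3) = 2542124.
Each occurs with probability p³ ≈ (0.50698)³ ≈ 1.3030796e-01.
By linearity: E[X] = C(249, 3)·p³ ≈ 2542124 · 1.3030796e-01 ≈ 331258.98829.
Since α = 1/2 < 1, p = c/n^{1/2} ≫ 1/n is above the triangle threshold p ~ 1/n. Asymptotically E[X] ~ (c³/6)·n^{3(1−α)} = (8³/6)·n^{1.5} → ∞; triangles are abundant w.h.p.

E[X] ≈ 331258.98829; in regime p = Θ(1/n^{1/2}) E[X] diverges (above the triangle threshold p ~ 1/n).


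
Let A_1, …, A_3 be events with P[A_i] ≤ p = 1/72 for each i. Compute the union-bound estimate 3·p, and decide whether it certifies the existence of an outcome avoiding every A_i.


Union bound: P[∪_{i=1}^{3} A_i] ≤ Σ_i P[A_i] ≤ 3·p = 3·(1/72) = 1/24.
Numerically: 1/24 ≈ 0.041667.
Is 1/24 < 1? YES.
Since P[∪ A_i] ≤ 1/24 < 1, the complement has P[∩ A_i^c] ≥ 1 − 1/24 = 23/24 > 0, so some outcome avoids every A_i.

3·p = 1/24 ≈ 0.041667; existence CERTIFIED by the union bound.


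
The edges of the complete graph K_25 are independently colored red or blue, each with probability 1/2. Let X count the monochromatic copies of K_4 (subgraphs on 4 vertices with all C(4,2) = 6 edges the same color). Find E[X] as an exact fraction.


Let X = Σ_S X_S over the C(25, 4) = 12650 subsets S of size 4, where X_S = 1 if the K_4 on S is monochromatic.
For a fixed S, the K_4 on S has C(4, 2) = 6 edges. P[all 6 edges red] = (1/2)^6, and likewise for blue, so P[monochromatic] = 2·(1/2)^6 = 2^{1 − 6} = 1/32.
By linearity: E[X] = C(25, 4) · 2^{1 − 6} = 12650 · 1/32 = 6325/16.
Numerically: E[X] ≈ 395.31250.

E[X] = C(25,4)·2^(1−C(4,2)) = 6325/16 ≈ 395.31250.


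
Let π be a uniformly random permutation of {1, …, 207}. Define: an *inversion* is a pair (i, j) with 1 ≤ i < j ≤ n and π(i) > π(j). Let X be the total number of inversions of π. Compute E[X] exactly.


Write X = Σ X_I over the C(207, 2) = 21321 pairs i < j, with X_I the indicator of one inversion.
There are 21321 indicators.
For each fixed pair i < j, the values π(i) and π(j) are two distinct elements of {1, …, 207} in uniformly random order; by symmetry P[π(i) > π(j)] = 1/2.
By linearity: E[X] = 21321 · (1/2) = C(207, 2) · (1/2) = 21321/2 = 21321/2 ≈ 10660.500.

E[X] = 21321/2 = 10660.500.


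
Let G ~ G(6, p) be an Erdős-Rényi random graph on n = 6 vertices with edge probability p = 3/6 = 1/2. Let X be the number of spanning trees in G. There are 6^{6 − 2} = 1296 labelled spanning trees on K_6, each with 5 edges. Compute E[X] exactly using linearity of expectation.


K_6 has 6^{6 − 2} = 1296 labelled spanning trees.
For each such spanning tree H, let X_H = 1 if all 5 edges of H are present in G. Then P[X_H = 1] = p^{5} = (1/2)^{5} = 1/32.
By linearity of expectation: E[X] = Σ_H E[X_H] = 1296 · p^{5} = 1296 · 1/32 = 81/2.
Numerically: E[X] ≈ 40.5.

E[X] = 1296 · (1/2)^{5} = 81/2 ≈ 40.5.


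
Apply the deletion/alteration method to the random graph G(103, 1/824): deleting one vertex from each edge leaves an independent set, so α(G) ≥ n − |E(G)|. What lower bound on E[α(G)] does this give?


E[|E(G)|] = C(103, 2)·p = 5253 · (1/824) = 51/8.
E[α(G)] ≥ n − E[|E(G)|] = 103 − 51/8 = 773/8.
Numerically: ≈ 96.625.
(This is only a lower bound; the true E[α(G)] may be larger.)

E[α(G)] ≥ 773/8 ≈ 96.625.


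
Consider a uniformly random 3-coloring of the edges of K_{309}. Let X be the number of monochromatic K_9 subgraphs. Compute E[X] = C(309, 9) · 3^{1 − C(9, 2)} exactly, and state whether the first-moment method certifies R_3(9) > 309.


E[X] = C(309, 9) · 3^{1 − 36} = 62920976643980686 · 3^{−35} = 62920976643980686/50031545098999707.
As a reduced fraction: E[X] = 62920976643980686/50031545098999707 ≈ 1.2576.
Is E[X] < 1? NO.
Since E[X] ≥ 1, the first-moment bound is inconclusive at n = 309; it does NOT by itself certify R_3(9) > 309.

E[X] = 62920976643980686/50031545098999707 ≈ 1.2576; E[X] ≥ 1; first-moment method inconclusive here.


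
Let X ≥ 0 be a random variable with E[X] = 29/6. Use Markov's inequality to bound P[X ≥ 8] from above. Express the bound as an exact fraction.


μ = E[X] = 29/6, a = 8.
Markov: P[X ≥ 8] ≤ μ/a = (29/6)/8 = 29/48.
Numerically: ≈ 0.604167.
(Since a = 8 > μ = 4.833333, the bound 29/48 is < 1 and informative.)

P[X ≥ 8] ≤ 29/48 ≈ 0.604167.


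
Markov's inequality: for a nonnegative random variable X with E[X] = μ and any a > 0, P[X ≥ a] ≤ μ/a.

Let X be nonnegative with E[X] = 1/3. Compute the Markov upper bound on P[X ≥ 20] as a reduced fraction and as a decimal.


μ = E[X] = 1/3, a = 20.
Markov: P[X ≥ 20] ≤ μ/a = (1/3)/20 = 1/60.
Numerically: ≈ 0.016667.
(Since a = 20 > μ = 0.333333, the bound 1/60 is < 1 and informative.)

P[X ≥ 20] ≤ 1/60 ≈ 0.016667.


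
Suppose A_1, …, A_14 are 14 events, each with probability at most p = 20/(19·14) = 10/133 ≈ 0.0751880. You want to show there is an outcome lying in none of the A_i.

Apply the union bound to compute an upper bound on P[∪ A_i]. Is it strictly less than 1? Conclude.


Union bound: P[∪_{i=1}^{14} A_i] ≤ Σ_i P[A_i] ≤ 14·p = 14·(10/133) = 20/19.
Numerically: 20/19 ≈ 1.0526316.
Is 20/19 < 1? NO.
Since the bound 20/19 is ≥ 1, the union bound is uninformative here; it does NOT by itself certify existence.

14·p = 20/19 ≈ 1.0526316; existence NOT certified by the union bound.


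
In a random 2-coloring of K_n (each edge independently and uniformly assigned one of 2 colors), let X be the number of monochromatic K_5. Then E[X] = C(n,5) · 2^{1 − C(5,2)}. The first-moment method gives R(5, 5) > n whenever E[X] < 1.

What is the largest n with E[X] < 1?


We need C(n, 5) · 2^{1 − 10} < 1, i.e. C(n, 5) < 2^{10 − 1} = 512.
Check values of n near the boundary:
  n = 10: C(10, 5) = 252; 252 < 512? YES
  n = 11: C(11, 5) = 462; 462 < 512? YES
  n = 12: C(12, 5) = 792; 792 < 512? NO
  n = 13: C(13, 5) = 1287; 1287 < 512? NO
The largest n with C(n, 5) < 512 is n = 11 (where E[X] = 231/256 ≈ 0.9023). Hence R(5, 5) > 11, i.e. R(5, 5) ≥ 12.

Largest n = 11; hence R(5, 5) > 11.


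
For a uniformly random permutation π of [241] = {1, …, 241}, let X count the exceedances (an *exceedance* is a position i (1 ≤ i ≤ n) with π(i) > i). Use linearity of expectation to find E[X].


Write X = Σ_{i=1}^{241} X_i, where X_i = 1_{π(i) > i}.
For each fixed i, π(i) is uniform over {1, …, 241} (marginal of a uniform permutation), so P[π(i) > i] = (n − i)/n. Summing: Σ_{i=1}^{241} (n − i)/n = (0 + 1 + … + 240)/241 = 241(241 − 1)/(2·241) = (241 − 1)/2.
Hence E[X] = Σ_{i=1}^{241} (241 − i)/241 = 120 ≈ 120.0000.

E[X] = 120 = 120.0000.


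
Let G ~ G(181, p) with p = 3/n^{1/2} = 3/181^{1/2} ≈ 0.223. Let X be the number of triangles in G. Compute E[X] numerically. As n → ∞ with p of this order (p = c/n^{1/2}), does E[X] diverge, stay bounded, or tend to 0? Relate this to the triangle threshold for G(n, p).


Number of potential triangles: C(181, 3) = 971970.
Each occurs with probability p³ ≈ (0.223)³ ≈ 1.10878e-02.
By linearity: E[X] = C(181, 3)·p³ ≈ 971970 · 1.10878e-02 ≈ 10777.022.
Since α = 1/2 < 1, p = c/n^{1/2} ≫ 1/n is above the triangle threshold p ~ 1/n. Asymptotically E[X] ~ (c³/6)·n^{3(1−α)} = (3³/6)·n^{1.5} → ∞; triangles are abundant w.h.p.

E[X] ≈ 10777.022; in regime p = Θ(1/n^{1/2}) E[X] diverges (above the triangle threshold p ~ 1/n).


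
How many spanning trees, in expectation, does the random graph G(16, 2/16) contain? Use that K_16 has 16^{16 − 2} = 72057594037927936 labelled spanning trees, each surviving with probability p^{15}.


K_16 has 16^{16 − 2} = 72057594037927936 labelled spanning trees.
For each such spanning tree H, let X_H = 1 if all 15 edges of H are present in G. Then P[X_H = 1] = p^{15} = (1/8)^{15} = 1/35184372088832.
Summing the indicators: E[X] = Σ_H E[X_H] = 72057594037927936 · p^{15} = 72057594037927936 · 1/35184372088832 = 2048.
Numerically: E[X] ≈ 2.05e+03.

E[X] = 72057594037927936 · (1/8)^{15} = 2048 ≈ 2.05e+03.


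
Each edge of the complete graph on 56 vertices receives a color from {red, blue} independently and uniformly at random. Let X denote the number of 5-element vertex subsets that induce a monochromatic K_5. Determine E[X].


Let X = Σ_S X_S over the C(56, 5) = 3819816 subsets S of size 5, where X_S = 1 if the K_5 on S is monochromatic.
For a fixed S, the K_5 on S has C(5, 2) = 10 edges. P[all 10 edges red] = (1/2)^10, and likewise for blue, so P[monochromatic] = 2·(1/2)^10 = 2^{1 − 10} = 1/512.
By linearity of expectation: E[X] = C(56, 5) · 2^{1 − 10} = 3819816 · 1/512 = 477477/64.
Numerically: E[X] ≈ 7460.5781.

E[X] = C(56,5)·2^(1−C(5,2)) = 477477/64 ≈ 7460.5781.


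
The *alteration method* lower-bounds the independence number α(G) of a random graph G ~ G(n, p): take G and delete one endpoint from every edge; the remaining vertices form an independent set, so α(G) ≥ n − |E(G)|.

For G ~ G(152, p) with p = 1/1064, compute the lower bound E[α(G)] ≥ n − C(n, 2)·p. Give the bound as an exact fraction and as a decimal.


E[|E(G)|] = C(152, 2)·p = 11476 · (1/1064) = 151/14.
E[α(G)] ≥ n − E[|E(G)|] = 152 − 151/14 = 1977/14.
Numerically: ≈ 141.2143.
(This is only a lower bound; the true E[α(G)] may be larger.)

E[α(G)] ≥ 1977/14 ≈ 141.2143.


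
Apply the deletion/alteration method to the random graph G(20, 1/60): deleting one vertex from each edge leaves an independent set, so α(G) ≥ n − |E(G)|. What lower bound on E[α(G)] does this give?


E[|E(G)|] = C(20, 2)·p = 190 · (1/60) = 19/6.
E[α(G)] ≥ n − E[|E(G)|] = 20 − 19/6 = 101/6.
Numerically: ≈ 16.833333.
(This is only a lower bound; the true E[α(G)] may be larger.)

E[α(G)] ≥ 101/6 ≈ 16.833333.


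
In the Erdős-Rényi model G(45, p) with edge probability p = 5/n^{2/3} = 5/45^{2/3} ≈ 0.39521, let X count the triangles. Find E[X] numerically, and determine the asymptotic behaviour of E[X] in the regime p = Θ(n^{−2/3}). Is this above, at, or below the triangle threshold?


Number of potential triangles: C(45, 3) = 14190.
Each occurs with probability p³ ≈ (0.39521)³ ≈ 6.17283951e-02.
By linearity: E[X] = C(45, 3)·p³ ≈ 14190 · 6.17283951e-02 ≈ 875.925926.
Since α = 2/3 < 1, p = c/n^{2/3} ≫ 1/n is above the triangle threshold p ~ 1/n. Asymptotically E[X] ~ (c³/6)·n^{3(1−α)} = (5³/6)·n^{1} → ∞; triangles are abundant w.h.p.

E[X] ≈ 875.925926; in regime p = Θ(1/n^{2/3}) E[X] diverges (above the triangle threshold p ~ 1/n).


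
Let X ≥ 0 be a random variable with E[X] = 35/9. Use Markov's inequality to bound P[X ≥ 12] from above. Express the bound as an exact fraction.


μ = E[X] = 35/9, a = 12.
Markov: P[X ≥ 12] ≤ μ/a = (35/9)/12 = 35/108.
Numerically: ≈ 0.3241.
(Since a = 12 > μ = 3.8889, the bound 35/108 is < 1 and informative.)

P[X ≥ 12] ≤ 35/108 ≈ 0.3241.


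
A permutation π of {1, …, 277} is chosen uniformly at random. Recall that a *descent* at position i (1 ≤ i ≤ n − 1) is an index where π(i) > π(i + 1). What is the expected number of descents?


Write X = Σ X_I over i = 1, …, 276, with X_I the indicator of one descent.
There are 276 indicators.
For each fixed i, the pair (π(i), π(i+1)) is a uniformly random ordered pair of distinct values from {1, …, 277}; by symmetry P[π(i) > π(i+1)] = 1/2.
By linearity: E[X] = 276 · (1/2) = (277 − 1) · (1/2) = 138 ≈ 138.000.

E[X] = 138 = 138.000.


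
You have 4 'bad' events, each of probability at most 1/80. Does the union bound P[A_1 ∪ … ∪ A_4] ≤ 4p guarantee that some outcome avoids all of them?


Union bound: P[∪_{i=1}^{4} A_i] ≤ Σ_i P[A_i] ≤ 4·p = 4·(1/80) = 1/20.
Numerically: 1/20 ≈ 0.05000.
Is 1/20 < 1? YES.
Since P[∪ A_i] ≤ 1/20 < 1, the complement has P[∩ A_i^c] ≥ 1 − 1/20 = 19/20 > 0, so some outcome avoids every A_i.

4·p = 1/20 ≈ 0.05000; existence CERTIFIED by the union bound.


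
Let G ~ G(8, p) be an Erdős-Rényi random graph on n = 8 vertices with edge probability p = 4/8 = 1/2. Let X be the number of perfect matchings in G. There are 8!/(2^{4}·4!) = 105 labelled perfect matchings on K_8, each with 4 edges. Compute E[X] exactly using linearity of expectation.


K_8 has 8!/(2^{4}·4!) = 105 labelled perfect matchings.
For each such perfect matching H, let X_H = 1 if all 4 edges of H are present in G. Then P[X_H = 1] = p^{4} = (1/2)^{4} = 1/16.
By linearity: E[X] = Σ_H E[X_H] = 105 · p^{4} = 105 · 1/16 = 105/16.
Numerically: E[X] ≈ 6.5625.

E[X] = 105 · (1/2)^{4} = 105/16 ≈ 6.5625.


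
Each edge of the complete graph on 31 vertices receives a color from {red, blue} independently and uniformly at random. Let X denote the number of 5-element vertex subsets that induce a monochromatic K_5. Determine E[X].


Let X = Σ_S X_S over the C(31, 5) = 169911 subsets S of size 5, where X_S = 1 if the K_5 on S is monochromatic.
For a fixed S, the K_5 on S has C(5, 2) = 10 edges. P[all 10 edges red] = (1/2)^10, and likewise for blue, so P[monochromatic] = 2·(1/2)^10 = 2^{1 − 10} = 1/512.
By linearity: E[X] = C(31, 5) · 2^{1 − 10} = 169911 · 1/512 = 169911/512.
Numerically: E[X] ≈ 331.857.

E[X] = C(31,5)·2^(1−C(5,2)) = 169911/512 ≈ 331.857.


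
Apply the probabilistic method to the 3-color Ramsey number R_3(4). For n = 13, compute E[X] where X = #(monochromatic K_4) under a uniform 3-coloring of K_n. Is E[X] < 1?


E[X] = C(13, 4) · 3^{1 − 6} = 715 · 3^{−5} = 715/243.
As a reduced fraction: E[X] = 715/243 ≈ 2.9424.
Is E[X] < 1? NO.
Since E[X] ≥ 1, the first-moment bound is inconclusive at n = 13; it does NOT by itself certify R_3(4) > 13.

E[X] = 715/243 ≈ 2.9424; E[X] ≥ 1; first-moment method inconclusive here.


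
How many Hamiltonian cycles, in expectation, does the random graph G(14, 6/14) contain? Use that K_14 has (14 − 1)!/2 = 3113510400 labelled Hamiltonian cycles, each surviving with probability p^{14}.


K_14 has (14 − 1)!/2 = 3113510400 labelled Hamiltonian cycles.
For each such Hamiltonian cycle H, let X_H = 1 if all 14 edges of H are present in G. Then P[X_H = 1] = p^{14} = (3/7)^{14} = 4782969/678223072849.
By linearity of expectation: E[X] = Σ_H E[X_H] = 3113510400 · p^{14} = 3113510400 · 4782969/678223072849 = 2127403389196800/96889010407.
Numerically: E[X] ≈ 2.196e+04.

E[X] = 3113510400 · (3/7)^{14} = 2127403389196800/96889010407 ≈ 2.196e+04.


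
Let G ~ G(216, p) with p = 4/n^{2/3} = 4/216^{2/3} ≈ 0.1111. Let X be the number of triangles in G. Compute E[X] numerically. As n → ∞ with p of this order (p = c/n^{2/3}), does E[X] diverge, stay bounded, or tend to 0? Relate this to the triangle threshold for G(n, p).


Number of potential triangles: C(216, 3) = 1656360.
Each occurs with probability p³ ≈ (0.1111)³ ≈ 1.371742e-03.
By linearity: E[X] = C(216, 3)·p³ ≈ 1656360 · 1.371742e-03 ≈ 2272.0988.
Since α = 2/3 < 1, p = c/n^{2/3} ≫ 1/n is above the triangle threshold p ~ 1/n. Asymptotically E[X] ~ (c³/6)·n^{3(1−α)} = (4³/6)·n^{1} → ∞; triangles are abundant w.h.p.

E[X] ≈ 2272.0988; in regime p = Θ(1/n^{2/3}) E[X] diverges (above the triangle threshold p ~ 1/n).


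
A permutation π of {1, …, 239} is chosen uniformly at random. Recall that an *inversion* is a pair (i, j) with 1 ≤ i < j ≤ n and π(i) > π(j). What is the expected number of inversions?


Write X = Σ X_I over the C(239, 2) = 28441 pairs i < j, with X_I the indicator of one inversion.
There are 28441 indicators.
For each fixed pair i < j, the values π(i) and π(j) are two distinct elements of {1, …, 239} in uniformly random order; by symmetry P[π(i) > π(j)] = 1/2.
By linearity: E[X] = 28441 · (1/2) = C(239, 2) · (1/2) = 28441/2 = 28441/2 ≈ 14220.500.

E[X] = 28441/2 = 14220.500.


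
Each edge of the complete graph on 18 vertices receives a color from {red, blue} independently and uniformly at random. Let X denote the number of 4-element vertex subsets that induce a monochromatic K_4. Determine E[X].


Let X = Σ_S X_S over the C(18, 4) = 3060 subsets S of size 4, where X_S = 1 if the K_4 on S is monochromatic.
For a fixed S, the K_4 on S has C(4, 2) = 6 edges. P[all 6 edges red] = (1/2)^6, and likewise for blue, so P[monochromatic] = 2·(1/2)^6 = 2^{1 − 6} = 1/32.
Summing: E[X] = C(18, 4) · 2^{1 − 6} = 3060 · 1/32 = 765/8.
Numerically: E[X] ≈ 95.6250.

E[X] = C(18,4)·2^(1−C(4,2)) = 765/8 ≈ 95.6250.


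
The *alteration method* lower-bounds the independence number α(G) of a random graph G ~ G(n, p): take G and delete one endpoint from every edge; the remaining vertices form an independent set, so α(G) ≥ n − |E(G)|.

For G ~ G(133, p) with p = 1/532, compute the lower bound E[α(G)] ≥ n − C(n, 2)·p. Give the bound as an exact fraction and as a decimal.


E[|E(G)|] = C(133, 2)·p = 8778 · (1/532) = 33/2.
E[α(G)] ≥ n − E[|E(G)|] = 133 − 33/2 = 233/2.
Numerically: ≈ 116.50000.
(This is only a lower bound; the true E[α(G)] may be larger.)

E[α(G)] ≥ 233/2 ≈ 116.50000.


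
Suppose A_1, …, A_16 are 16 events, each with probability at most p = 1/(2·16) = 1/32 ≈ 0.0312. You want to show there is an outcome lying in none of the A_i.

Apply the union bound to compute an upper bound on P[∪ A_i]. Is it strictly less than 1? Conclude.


Union bound: P[∪_{i=1}^{16} A_i] ≤ Σ_i P[A_i] ≤ 16·p = 16·(1/32) = 1/2.
Numerically: 1/2 ≈ 0.5000.
Is 1/2 < 1? YES.
Since P[∪ A_i] ≤ 1/2 < 1, the complement has P[∩ A_i^c] ≥ 1 − 1/2 = 1/2 > 0, so some outcome avoids every A_i.

16·p = 1/2 ≈ 0.5000; existence CERTIFIED by the union bound.


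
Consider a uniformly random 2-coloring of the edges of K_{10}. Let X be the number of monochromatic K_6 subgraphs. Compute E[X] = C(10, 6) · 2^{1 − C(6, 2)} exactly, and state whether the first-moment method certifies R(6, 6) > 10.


E[X] = C(10, 6) · 2^{1 − 15} = 210 · 2^{−14} = 210/16384.
As a reduced fraction: E[X] = 105/8192 ≈ 0.013.
Is E[X] < 1? YES.
Since E[X] < 1, there exists a 2-coloring of K_{10} with no monochromatic K_6; hence R(6, 6) > 10.

E[X] = 105/8192 ≈ 0.013; E[X] < 1, so R(6, 6) > 10.


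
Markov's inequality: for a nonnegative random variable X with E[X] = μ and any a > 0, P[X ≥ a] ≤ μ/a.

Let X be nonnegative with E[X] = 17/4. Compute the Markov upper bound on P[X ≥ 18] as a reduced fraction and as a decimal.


μ = E[X] = 17/4, a = 18.
Markov: P[X ≥ 18] ≤ μ/a = (17/4)/18 = 17/72.
Numerically: ≈ 0.2361.
(Since a = 18 > μ = 4.2500, the bound 17/72 is < 1 and informative.)

P[X ≥ 18] ≤ 17/72 ≈ 0.2361.


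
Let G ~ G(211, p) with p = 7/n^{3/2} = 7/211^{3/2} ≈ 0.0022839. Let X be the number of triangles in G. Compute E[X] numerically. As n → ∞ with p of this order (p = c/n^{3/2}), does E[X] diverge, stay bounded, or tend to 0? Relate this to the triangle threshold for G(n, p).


Number of potential triangles: C(211, 3) = 1543465.
Each occurs with probability p³ ≈ (0.0022839)³ ≈ 1.1913053e-08.
By linearity: E[X] = C(211, 3)·p³ ≈ 1543465 · 1.1913053e-08 ≈ 0.01839.
Since α = 3/2 > 1, p = c/n^{3/2} = o(1/n) is below the triangle threshold p ~ 1/n. Asymptotically E[X] ~ (c³/6)·n^{3(1−α)} = (7³/6)·n^{-1.5} → 0, so by Markov's inequality G has no triangles w.h.p.

E[X] ≈ 0.01839; in regime p = Θ(1/n^{3/2}) E[X] tends to 0 (below the triangle threshold p ~ 1/n).
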